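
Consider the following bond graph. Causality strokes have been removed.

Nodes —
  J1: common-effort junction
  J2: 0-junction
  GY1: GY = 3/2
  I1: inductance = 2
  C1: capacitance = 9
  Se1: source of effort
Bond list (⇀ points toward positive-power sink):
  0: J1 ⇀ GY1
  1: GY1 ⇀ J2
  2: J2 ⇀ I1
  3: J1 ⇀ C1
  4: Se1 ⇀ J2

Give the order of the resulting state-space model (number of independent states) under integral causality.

2  (C1, I1 all integral)

bond 4 stroke→J2  (Se1: effort source, stroke at far end)
bond 1 stroke→GY1  (J2: bond 4 brought effort, rest push out)
bond 2 stroke→I1  (common-e at J2 fixed by 4)
bond 0 stroke→GY1  (GY GY1: same side as bond 1)
bond 3 stroke→J1  (J1: last free bond brings effort in)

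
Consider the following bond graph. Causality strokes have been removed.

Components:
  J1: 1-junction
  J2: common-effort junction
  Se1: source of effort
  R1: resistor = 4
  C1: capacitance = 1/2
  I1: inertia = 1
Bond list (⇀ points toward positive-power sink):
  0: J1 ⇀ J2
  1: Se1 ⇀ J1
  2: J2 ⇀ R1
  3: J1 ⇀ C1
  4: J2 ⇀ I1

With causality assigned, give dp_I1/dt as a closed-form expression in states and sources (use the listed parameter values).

dp_I1/dt = E_Se1 - 2*q_C1

#1 stroke at J1  (Se1 fixes effort; stroke away)
#3 stroke at J1  (prefer integral on C1)
#0 stroke at J2  (J1 needs exactly one f-in)
#2 stroke at R1  (J2 effort already set via bond 0)
#4 stroke at I1  (0-jn J2 has e-setter on 0)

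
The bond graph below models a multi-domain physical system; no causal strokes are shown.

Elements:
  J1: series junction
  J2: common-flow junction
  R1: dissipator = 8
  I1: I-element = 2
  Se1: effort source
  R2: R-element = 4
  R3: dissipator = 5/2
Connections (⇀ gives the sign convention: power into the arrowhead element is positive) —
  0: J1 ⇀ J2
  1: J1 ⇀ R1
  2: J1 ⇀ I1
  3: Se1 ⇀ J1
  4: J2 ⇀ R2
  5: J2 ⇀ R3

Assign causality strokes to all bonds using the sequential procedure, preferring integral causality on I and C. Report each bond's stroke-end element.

β0 |J1
β1 |J1
β2 |I1
β3 |J1
β4 |J2
β5 |J2

β3 →J1  (source Se1 imposes e)
β2 →I1  (prefer integral on I1)
β0 →J1  (J1 flow already set via bond 2)
β1 →J1  (J1: bond 2 brought flow, rest push out)
β4 →J2  (J2: bond 0 brought flow, rest push out)
β5 →J2  (J2: bond 0 brought flow, rest push out)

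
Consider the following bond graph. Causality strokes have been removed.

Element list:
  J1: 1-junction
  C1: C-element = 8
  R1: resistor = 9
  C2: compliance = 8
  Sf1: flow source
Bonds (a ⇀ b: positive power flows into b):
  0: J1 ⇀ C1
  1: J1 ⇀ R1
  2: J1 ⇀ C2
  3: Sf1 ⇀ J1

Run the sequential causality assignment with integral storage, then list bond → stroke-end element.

β0 |J1
β1 |J1
β2 |J1
β3 |Sf1

b3 |Sf1  (source Sf1 imposes f)
b0 |J1  (common-f at J1 fixed by 3)
b1 |J1  (1-jn J1 has f-setter on 3)
b2 |J1  (J1: bond 3 brought flow, rest push out)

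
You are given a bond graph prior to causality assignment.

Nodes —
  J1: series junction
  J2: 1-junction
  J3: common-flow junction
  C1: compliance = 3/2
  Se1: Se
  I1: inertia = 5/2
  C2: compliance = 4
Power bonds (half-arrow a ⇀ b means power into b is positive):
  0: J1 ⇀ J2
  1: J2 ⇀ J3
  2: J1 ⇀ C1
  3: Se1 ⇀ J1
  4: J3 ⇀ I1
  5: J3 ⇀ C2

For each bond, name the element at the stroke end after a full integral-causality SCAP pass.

b3 →J1  (Se1 (Se) sets effort on bond)
b2 →J1  (C1 integral (e out))
b0 →J2  (J1: last free bond brings flow in)
b1 →J3  (only one flow-in slot at J2)
b4 →I1  (I1: I, integral causality)
b5 →J3  (common-f at J3 fixed by 4)

β0 stroke at J2
β1 stroke at J3
β2 stroke at J1
β3 stroke at J1
β4 stroke at I1
β5 stroke at J3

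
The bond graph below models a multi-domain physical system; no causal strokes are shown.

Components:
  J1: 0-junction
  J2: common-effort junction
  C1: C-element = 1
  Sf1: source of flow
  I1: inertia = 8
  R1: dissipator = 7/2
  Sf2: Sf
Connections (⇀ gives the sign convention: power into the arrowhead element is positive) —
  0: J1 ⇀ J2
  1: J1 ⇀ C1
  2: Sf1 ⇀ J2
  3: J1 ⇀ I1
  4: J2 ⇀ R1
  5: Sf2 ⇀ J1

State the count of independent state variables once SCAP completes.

2  (C1, I1 all integral)

β2 |Sf1  (Sf1 fixes flow; stroke at Sf1)
β5 |Sf2  (source Sf2 imposes f)
β1 |J1  (C1 integral (e out))
β0 |J2  (J1 effort already set via bond 1)
β3 |I1  (J1: bond 1 brought effort, rest push out)
β4 |R1  (J2 effort already set via bond 0)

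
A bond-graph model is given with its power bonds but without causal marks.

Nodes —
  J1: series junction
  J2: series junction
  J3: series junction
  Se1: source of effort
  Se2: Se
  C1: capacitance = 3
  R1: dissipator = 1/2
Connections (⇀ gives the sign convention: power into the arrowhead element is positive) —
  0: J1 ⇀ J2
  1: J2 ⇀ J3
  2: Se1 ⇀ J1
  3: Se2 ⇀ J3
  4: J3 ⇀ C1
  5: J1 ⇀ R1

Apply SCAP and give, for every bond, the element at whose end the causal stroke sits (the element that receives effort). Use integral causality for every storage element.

#0 |J1
#1 |J2
#2 |J1
#3 |J3
#4 |J3
#5 |R1

#2 →J1  (Se1 fixes effort; stroke away)
#3 →J3  (Se2: effort source, stroke at far end)
#4 →J3  (C1 integral (e out))
#1 →J2  (only one flow-in slot at J3)
#0 →J1  (closing 1-jn rule on J2)
#5 →R1  (J1: last free bond brings flow in)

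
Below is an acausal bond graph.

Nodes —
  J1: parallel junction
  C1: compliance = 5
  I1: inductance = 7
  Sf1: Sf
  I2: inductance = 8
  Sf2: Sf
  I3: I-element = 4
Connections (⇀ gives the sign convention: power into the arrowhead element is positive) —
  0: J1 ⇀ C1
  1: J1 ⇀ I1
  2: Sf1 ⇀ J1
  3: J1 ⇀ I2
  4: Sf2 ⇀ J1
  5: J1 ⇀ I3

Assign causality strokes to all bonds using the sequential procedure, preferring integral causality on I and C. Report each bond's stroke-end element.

β2 |Sf1  (Sf1 fixes flow; stroke at Sf1)
β4 |Sf2  (Sf2 fixes flow; stroke at Sf2)
β0 |J1  (prefer integral on C1)
β1 |I1  (0-jn J1 has e-setter on 0)
β3 |I2  (J1 effort already set via bond 0)
β5 |I3  (J1 effort already set via bond 0)

#0 →J1
#1 →I1
#2 →Sf1
#3 →I2
#4 →Sf2
#5 →I3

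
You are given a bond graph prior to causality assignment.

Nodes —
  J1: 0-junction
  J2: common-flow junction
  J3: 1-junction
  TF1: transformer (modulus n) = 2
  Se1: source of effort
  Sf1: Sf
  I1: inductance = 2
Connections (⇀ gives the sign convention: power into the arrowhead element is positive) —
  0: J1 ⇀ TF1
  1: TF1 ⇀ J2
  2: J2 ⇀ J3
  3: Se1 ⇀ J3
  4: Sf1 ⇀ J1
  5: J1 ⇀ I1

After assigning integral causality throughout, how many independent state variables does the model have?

b3 stroke→J3  (source Se1 imposes e)
b4 stroke→Sf1  (Sf1 fixes flow; stroke at Sf1)
b2 stroke→J2  (only one flow-in slot at J3)
b1 stroke→TF1  (only one flow-in slot at J2)
b0 stroke→J1  (through TF1, causality passes straight; one stroke at TF1)
b5 stroke→I1  (common-e at J1 fixed by 0)

1  (I1 all integral)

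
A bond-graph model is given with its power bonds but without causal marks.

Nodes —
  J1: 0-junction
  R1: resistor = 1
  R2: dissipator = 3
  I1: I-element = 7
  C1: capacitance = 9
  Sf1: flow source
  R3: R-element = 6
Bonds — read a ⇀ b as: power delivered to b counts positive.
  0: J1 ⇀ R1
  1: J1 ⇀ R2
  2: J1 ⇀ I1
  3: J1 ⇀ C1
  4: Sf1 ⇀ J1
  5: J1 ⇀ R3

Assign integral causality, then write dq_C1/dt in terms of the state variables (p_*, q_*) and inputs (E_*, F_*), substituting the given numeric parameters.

b4 stroke→Sf1  (source Sf1 imposes f)
b2 stroke→I1  (prefer integral on I1)
b3 stroke→J1  (C1 outputs effort q/C1)
b0 stroke→R1  (J1 effort already set via bond 3)
b1 stroke→R2  (J1: bond 3 brought effort, rest push out)
b5 stroke→R3  (J1: bond 3 brought effort, rest push out)

dq_C1/dt = F_Sf1 - p_I1/7 - q_C1/6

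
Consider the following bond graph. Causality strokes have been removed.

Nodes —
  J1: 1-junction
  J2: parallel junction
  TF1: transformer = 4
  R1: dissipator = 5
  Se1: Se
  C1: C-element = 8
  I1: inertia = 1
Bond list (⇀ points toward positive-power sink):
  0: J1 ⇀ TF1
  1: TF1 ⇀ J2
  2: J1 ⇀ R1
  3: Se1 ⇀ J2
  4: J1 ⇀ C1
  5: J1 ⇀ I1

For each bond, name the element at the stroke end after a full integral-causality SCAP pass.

β0 |J1
β1 |TF1
β2 |J1
β3 |J2
β4 |J1
β5 |I1

#3 →J2  (source Se1 imposes e)
#1 →TF1  (J2: bond 3 brought effort, rest push out)
#0 →J1  (TF1 one-in-one-out from 1)
#4 →J1  (C1 outputs effort q/C1)
#5 →I1  (I1 outputs flow p/I1)
#2 →J1  (1-jn J1 has f-setter on 5)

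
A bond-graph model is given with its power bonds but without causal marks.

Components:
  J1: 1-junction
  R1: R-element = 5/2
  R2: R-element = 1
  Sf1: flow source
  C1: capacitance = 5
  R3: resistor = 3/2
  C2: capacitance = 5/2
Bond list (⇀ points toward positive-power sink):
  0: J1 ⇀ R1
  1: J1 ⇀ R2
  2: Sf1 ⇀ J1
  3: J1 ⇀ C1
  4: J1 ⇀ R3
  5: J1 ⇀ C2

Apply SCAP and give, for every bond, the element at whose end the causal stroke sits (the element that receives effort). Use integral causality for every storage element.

#0 stroke→J1
#1 stroke→J1
#2 stroke→Sf1
#3 stroke→J1
#4 stroke→J1
#5 stroke→J1

#2 stroke at Sf1  (Sf1 (Sf) sets flow on bond)
#0 stroke at J1  (J1: bond 2 brought flow, rest push out)
#1 stroke at J1  (J1 flow already set via bond 2)
#3 stroke at J1  (common-f at J1 fixed by 2)
#4 stroke at J1  (common-f at J1 fixed by 2)
#5 stroke at J1  (J1: bond 2 brought flow, rest push out)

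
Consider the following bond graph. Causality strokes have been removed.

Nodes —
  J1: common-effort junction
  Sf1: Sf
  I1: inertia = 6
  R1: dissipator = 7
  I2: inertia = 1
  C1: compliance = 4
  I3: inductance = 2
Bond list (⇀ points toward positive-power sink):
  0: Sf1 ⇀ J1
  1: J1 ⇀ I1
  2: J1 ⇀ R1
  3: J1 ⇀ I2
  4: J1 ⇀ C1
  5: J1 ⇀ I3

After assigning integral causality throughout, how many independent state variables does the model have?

bond 0 stroke→Sf1  (source Sf1 imposes f)
bond 1 stroke→I1  (I1: I, integral causality)
bond 3 stroke→I2  (I2 integral (f out))
bond 4 stroke→J1  (C1 integral (e out))
bond 2 stroke→R1  (common-e at J1 fixed by 4)
bond 5 stroke→I3  (J1 effort already set via bond 4)

4  (C1, I1, I2, I3 all integral)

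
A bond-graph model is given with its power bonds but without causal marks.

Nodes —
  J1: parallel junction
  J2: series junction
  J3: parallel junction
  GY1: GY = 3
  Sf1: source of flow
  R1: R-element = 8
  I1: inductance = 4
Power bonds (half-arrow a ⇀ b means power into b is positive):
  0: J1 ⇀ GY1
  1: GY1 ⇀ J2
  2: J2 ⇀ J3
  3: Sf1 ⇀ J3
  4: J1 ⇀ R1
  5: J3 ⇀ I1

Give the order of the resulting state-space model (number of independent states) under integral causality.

b3 →Sf1  (Sf1 fixes flow; stroke at Sf1)
b5 →I1  (I1: I, integral causality)
b2 →J3  (only one effort-in slot at J3)
b1 →J2  (J2: bond 2 brought flow, rest push out)
b0 →J1  (GY1 both-in/both-out from 1)
b4 →R1  (J1 effort already set via bond 0)

1  (I1 all integral)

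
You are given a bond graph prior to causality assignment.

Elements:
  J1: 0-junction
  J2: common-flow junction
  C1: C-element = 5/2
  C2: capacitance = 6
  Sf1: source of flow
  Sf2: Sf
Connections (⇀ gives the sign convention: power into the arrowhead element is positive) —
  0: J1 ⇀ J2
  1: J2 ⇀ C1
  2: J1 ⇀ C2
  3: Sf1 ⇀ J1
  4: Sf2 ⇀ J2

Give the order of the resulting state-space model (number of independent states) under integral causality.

2  (C1, C2 all integral)

b3 stroke→Sf1  (source Sf1 imposes f)
b4 stroke→Sf2  (Sf2 (Sf) sets flow on bond)
b0 stroke→J2  (common-f at J2 fixed by 4)
b1 stroke→J2  (common-f at J2 fixed by 4)
b2 stroke→J1  (J1 needs exactly one e-in)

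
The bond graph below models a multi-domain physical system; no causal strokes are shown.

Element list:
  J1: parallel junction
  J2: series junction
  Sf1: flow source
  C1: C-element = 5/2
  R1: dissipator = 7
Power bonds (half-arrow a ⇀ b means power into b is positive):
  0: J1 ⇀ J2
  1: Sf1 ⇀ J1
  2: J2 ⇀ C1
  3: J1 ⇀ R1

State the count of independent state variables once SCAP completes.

1  (C1 all integral)

b1 →Sf1  (source Sf1 imposes f)
b2 →J2  (C1: C, integral causality)
b0 →J1  (J2 needs exactly one f-in)
b3 →R1  (0-jn J1 has e-setter on 0)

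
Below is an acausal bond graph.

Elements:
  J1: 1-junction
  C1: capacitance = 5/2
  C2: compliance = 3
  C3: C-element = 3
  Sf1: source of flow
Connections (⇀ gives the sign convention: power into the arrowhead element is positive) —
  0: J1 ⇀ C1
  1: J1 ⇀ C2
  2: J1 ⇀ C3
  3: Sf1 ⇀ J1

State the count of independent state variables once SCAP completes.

3  (C1, C2, C3 all integral)

b3 stroke at Sf1  (Sf1: flow source, stroke at near end)
b0 stroke at J1  (J1: bond 3 brought flow, rest push out)
b1 stroke at J1  (J1 flow already set via bond 3)
b2 stroke at J1  (J1 flow already set via bond 3)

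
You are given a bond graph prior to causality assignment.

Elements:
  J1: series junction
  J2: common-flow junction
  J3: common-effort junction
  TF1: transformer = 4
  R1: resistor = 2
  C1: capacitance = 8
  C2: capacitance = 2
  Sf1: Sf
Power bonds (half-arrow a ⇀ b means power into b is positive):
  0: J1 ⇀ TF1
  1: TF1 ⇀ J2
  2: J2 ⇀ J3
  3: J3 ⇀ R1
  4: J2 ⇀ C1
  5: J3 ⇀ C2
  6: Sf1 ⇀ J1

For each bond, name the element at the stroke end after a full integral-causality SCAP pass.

#6 |Sf1  (Sf1 (Sf) sets flow on bond)
#0 |J1  (J1: bond 6 brought flow, rest push out)
#1 |TF1  (TF TF1: opposite of bond 0)
#2 |J2  (1-jn J2 has f-setter on 1)
#4 |J2  (1-jn J2 has f-setter on 1)
#5 |J3  (C2 outputs effort q/C2)
#3 |R1  (common-e at J3 fixed by 5)

#0 →J1
#1 →TF1
#2 →J2
#3 →R1
#4 →J2
#5 →J3
#6 →Sf1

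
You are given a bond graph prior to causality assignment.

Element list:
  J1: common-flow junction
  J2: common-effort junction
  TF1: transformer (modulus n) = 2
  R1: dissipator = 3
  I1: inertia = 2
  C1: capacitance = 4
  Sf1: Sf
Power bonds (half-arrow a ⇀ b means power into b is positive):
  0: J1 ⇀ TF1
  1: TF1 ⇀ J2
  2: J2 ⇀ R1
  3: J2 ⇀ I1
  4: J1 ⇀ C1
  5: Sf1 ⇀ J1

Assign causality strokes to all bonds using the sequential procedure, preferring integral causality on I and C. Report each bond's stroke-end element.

bond 0 stroke at J1
bond 1 stroke at TF1
bond 2 stroke at J2
bond 3 stroke at I1
bond 4 stroke at J1
bond 5 stroke at Sf1

β5 |Sf1  (Sf1 fixes flow; stroke at Sf1)
β0 |J1  (J1: bond 5 brought flow, rest push out)
β4 |J1  (1-jn J1 has f-setter on 5)
β1 |TF1  (TF TF1: opposite of bond 0)
β3 |I1  (prefer integral on I1)
β2 |J2  (J2 needs exactly one e-in)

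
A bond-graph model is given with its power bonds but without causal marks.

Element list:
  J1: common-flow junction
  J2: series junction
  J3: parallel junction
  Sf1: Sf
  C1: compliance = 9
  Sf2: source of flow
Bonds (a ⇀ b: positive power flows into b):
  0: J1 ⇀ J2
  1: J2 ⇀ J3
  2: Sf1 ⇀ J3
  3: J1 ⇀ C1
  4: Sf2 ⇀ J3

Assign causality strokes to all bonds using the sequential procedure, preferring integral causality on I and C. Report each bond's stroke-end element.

b0 stroke at J2
b1 stroke at J3
b2 stroke at Sf1
b3 stroke at J1
b4 stroke at Sf2

bond 2 stroke at Sf1  (Sf1 fixes flow; stroke at Sf1)
bond 4 stroke at Sf2  (Sf2 (Sf) sets flow on bond)
bond 1 stroke at J3  (closing 0-jn rule on J3)
bond 0 stroke at J2  (J2 flow already set via bond 1)
bond 3 stroke at J1  (J1 flow already set via bond 0)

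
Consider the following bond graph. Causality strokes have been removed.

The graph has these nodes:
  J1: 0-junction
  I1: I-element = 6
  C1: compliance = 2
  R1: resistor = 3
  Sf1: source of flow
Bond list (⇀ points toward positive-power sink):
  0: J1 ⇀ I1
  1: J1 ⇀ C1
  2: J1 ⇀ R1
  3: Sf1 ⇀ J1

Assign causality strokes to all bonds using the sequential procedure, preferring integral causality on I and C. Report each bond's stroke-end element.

β3 →Sf1  (Sf1: flow source, stroke at near end)
β0 →I1  (I1 outputs flow p/I1)
β1 →J1  (C1: C, integral causality)
β2 →R1  (J1 effort already set via bond 1)

#0 stroke→I1
#1 stroke→J1
#2 stroke→R1
#3 stroke→Sf1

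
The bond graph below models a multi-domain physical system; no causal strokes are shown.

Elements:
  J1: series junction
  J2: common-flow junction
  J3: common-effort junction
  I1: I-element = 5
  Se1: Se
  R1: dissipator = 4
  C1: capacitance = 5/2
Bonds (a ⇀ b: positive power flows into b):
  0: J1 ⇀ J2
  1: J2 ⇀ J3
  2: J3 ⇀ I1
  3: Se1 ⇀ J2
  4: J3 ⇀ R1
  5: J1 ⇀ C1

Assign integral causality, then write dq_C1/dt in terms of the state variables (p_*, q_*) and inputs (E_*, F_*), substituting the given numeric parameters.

β3 stroke at J2  (Se1 fixes effort; stroke away)
β2 stroke at I1  (I1: I, integral causality)
β5 stroke at J1  (prefer integral on C1)
β0 stroke at J2  (only one flow-in slot at J1)
β1 stroke at J3  (J2: last free bond brings flow in)
β4 stroke at R1  (J3 effort already set via bond 1)

dq_C1/dt = E_Se1/4 + p_I1/5 - q_C1/10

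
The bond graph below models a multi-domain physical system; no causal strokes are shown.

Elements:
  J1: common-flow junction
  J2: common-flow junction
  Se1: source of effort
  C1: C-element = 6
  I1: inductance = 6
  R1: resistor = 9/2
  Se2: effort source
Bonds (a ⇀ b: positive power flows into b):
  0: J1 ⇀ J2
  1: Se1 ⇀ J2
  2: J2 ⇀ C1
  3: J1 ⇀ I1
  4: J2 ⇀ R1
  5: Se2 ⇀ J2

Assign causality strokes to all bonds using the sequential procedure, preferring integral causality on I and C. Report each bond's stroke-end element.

bond 1 stroke at J2  (Se1: effort source, stroke at far end)
bond 5 stroke at J2  (Se2 fixes effort; stroke away)
bond 2 stroke at J2  (prefer integral on C1)
bond 3 stroke at I1  (I1: I, integral causality)
bond 0 stroke at J1  (1-jn J1 has f-setter on 3)
bond 4 stroke at J2  (1-jn J2 has f-setter on 0)

#0 |J1
#1 |J2
#2 |J2
#3 |I1
#4 |J2
#5 |J2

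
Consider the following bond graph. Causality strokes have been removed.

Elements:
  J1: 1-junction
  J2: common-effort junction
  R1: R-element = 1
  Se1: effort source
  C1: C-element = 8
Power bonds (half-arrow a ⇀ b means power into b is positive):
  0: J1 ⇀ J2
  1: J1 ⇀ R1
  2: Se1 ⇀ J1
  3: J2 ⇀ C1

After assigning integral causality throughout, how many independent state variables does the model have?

bond 2 |J1  (Se1: effort source, stroke at far end)
bond 3 |J2  (C1 integral (e out))
bond 0 |J1  (J2 effort already set via bond 3)
bond 1 |R1  (only one flow-in slot at J1)

1  (C1 all integral)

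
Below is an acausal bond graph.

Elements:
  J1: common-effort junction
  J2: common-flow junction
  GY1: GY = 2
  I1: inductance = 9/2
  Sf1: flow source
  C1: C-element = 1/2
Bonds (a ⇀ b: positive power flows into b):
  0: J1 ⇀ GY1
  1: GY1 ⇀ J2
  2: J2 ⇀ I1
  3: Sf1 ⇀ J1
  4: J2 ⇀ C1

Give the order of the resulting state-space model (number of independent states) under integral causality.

2  (C1, I1 all integral)

#3 |Sf1  (Sf1: flow source, stroke at near end)
#0 |J1  (closing 0-jn rule on J1)
#1 |J2  (through GY1, causality inverts; strokes same side of GY1)
#2 |I1  (I1 integral (f out))
#4 |J2  (1-jn J2 has f-setter on 2)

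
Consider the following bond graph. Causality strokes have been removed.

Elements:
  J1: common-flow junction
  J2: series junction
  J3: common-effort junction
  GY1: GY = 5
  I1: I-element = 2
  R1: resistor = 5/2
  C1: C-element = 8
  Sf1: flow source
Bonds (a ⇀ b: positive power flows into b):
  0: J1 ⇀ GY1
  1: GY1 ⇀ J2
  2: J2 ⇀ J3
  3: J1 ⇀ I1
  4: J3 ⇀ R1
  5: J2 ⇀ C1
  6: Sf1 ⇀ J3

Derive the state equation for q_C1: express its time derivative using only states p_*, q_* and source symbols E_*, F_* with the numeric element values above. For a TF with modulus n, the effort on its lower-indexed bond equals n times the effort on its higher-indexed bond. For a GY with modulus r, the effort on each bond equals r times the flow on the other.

dq_C1/dt = -F_Sf1 + p_I1 - q_C1/20

b6 stroke at Sf1  (Sf1 (Sf) sets flow on bond)
b3 stroke at I1  (I1 integral (f out))
b0 stroke at J1  (1-jn J1 has f-setter on 3)
b1 stroke at J2  (GY1: gyrator matches bond 0)
b5 stroke at J2  (C1 outputs effort q/C1)
b2 stroke at J3  (J2 needs exactly one f-in)
b4 stroke at R1  (J3: bond 2 brought effort, rest push out)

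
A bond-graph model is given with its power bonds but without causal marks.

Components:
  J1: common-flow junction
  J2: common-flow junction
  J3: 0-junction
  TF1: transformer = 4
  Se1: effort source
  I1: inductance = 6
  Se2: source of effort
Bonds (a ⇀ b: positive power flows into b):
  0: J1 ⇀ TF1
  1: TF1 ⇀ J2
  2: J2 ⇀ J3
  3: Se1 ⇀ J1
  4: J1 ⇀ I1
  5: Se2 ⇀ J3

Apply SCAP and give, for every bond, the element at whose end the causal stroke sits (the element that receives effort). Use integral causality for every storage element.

#0 →J1
#1 →TF1
#2 →J2
#3 →J1
#4 →I1
#5 →J3

bond 3 stroke at J1  (source Se1 imposes e)
bond 5 stroke at J3  (Se2 fixes effort; stroke away)
bond 2 stroke at J2  (0-jn J3 has e-setter on 5)
bond 1 stroke at TF1  (only one flow-in slot at J2)
bond 0 stroke at J1  (TF TF1: opposite of bond 1)
bond 4 stroke at I1  (J1: last free bond brings flow in)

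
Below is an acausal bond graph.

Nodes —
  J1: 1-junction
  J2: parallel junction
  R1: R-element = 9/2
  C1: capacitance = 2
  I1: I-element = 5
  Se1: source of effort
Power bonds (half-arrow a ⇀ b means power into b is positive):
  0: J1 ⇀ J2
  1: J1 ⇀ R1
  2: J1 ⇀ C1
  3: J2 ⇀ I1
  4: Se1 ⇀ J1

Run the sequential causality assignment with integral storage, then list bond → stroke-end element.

β0 stroke at J2
β1 stroke at J1
β2 stroke at J1
β3 stroke at I1
β4 stroke at J1

β4 →J1  (Se1 fixes effort; stroke away)
β2 →J1  (C1: C, integral causality)
β3 →I1  (I1 outputs flow p/I1)
β0 →J2  (only one effort-in slot at J2)
β1 →J1  (common-f at J1 fixed by 0)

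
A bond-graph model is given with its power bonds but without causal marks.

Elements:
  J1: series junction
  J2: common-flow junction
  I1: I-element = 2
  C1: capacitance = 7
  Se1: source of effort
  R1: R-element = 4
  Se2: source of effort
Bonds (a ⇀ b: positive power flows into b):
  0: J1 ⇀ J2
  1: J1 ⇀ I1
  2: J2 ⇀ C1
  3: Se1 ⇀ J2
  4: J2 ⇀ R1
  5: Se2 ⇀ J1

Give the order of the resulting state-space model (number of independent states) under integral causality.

2  (C1, I1 all integral)

#3 →J2  (Se1 fixes effort; stroke away)
#5 →J1  (Se2 (Se) sets effort on bond)
#1 →I1  (I1 integral (f out))
#0 →J1  (J1: bond 1 brought flow, rest push out)
#2 →J2  (J2 flow already set via bond 0)
#4 →J2  (J2: bond 0 brought flow, rest push out)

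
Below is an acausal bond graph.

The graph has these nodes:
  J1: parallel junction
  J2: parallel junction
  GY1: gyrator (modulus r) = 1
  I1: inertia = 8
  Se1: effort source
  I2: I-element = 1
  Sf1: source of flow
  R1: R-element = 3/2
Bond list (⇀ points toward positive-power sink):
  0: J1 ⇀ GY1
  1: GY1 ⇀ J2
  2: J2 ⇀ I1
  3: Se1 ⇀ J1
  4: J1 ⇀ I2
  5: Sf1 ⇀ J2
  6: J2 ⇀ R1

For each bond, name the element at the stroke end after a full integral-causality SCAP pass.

β0 stroke→GY1
β1 stroke→GY1
β2 stroke→I1
β3 stroke→J1
β4 stroke→I2
β5 stroke→Sf1
β6 stroke→J2

#3 →J1  (Se1 fixes effort; stroke away)
#5 →Sf1  (Sf1 (Sf) sets flow on bond)
#0 →GY1  (0-jn J1 has e-setter on 3)
#4 →I2  (J1: bond 3 brought effort, rest push out)
#1 →GY1  (GY GY1: same side as bond 0)
#2 →I1  (I1 outputs flow p/I1)
#6 →J2  (closing 0-jn rule on J2)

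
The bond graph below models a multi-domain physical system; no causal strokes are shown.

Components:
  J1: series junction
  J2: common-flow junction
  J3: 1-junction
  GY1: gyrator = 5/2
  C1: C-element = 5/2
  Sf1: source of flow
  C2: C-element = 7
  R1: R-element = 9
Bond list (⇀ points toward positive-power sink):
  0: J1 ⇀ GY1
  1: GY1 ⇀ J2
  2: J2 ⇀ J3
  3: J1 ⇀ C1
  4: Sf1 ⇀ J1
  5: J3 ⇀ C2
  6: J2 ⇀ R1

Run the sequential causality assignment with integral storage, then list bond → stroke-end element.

β0 stroke→J1
β1 stroke→J2
β2 stroke→J2
β3 stroke→J1
β4 stroke→Sf1
β5 stroke→J3
β6 stroke→R1

b4 stroke at Sf1  (source Sf1 imposes f)
b0 stroke at J1  (J1: bond 4 brought flow, rest push out)
b3 stroke at J1  (J1 flow already set via bond 4)
b1 stroke at J2  (GY1 both-in/both-out from 0)
b5 stroke at J3  (C2: C, integral causality)
b2 stroke at J2  (closing 1-jn rule on J3)
b6 stroke at R1  (only one flow-in slot at J2)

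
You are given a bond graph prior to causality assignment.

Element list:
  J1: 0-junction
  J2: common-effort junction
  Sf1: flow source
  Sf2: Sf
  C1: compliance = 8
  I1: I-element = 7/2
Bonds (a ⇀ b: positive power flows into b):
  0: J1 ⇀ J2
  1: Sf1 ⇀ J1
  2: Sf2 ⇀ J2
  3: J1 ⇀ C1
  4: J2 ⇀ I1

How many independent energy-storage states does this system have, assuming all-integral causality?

2  (C1, I1 all integral)

b1 →Sf1  (source Sf1 imposes f)
b2 →Sf2  (Sf2: flow source, stroke at near end)
b3 →J1  (C1: C, integral causality)
b0 →J2  (J1: bond 3 brought effort, rest push out)
b4 →I1  (J2: bond 0 brought effort, rest push out)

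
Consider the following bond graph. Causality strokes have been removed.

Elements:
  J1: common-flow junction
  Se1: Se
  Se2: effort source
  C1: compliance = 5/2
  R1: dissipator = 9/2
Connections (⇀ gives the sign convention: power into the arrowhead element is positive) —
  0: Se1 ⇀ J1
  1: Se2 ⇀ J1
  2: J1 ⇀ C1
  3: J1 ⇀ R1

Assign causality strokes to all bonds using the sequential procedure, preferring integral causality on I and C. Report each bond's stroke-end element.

b0 →J1
b1 →J1
b2 →J1
b3 →R1

β0 |J1  (Se1 fixes effort; stroke away)
β1 |J1  (Se2 fixes effort; stroke away)
β2 |J1  (prefer integral on C1)
β3 |R1  (only one flow-in slot at J1)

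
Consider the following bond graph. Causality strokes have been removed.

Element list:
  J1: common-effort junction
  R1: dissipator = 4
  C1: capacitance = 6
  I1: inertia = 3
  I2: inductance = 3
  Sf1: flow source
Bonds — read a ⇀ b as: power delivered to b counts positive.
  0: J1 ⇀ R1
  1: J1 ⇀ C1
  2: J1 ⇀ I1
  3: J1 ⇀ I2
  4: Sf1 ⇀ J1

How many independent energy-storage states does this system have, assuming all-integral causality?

3  (C1, I1, I2 all integral)

bond 4 stroke→Sf1  (Sf1 fixes flow; stroke at Sf1)
bond 1 stroke→J1  (C1: C, integral causality)
bond 0 stroke→R1  (0-jn J1 has e-setter on 1)
bond 2 stroke→I1  (0-jn J1 has e-setter on 1)
bond 3 stroke→I2  (0-jn J1 has e-setter on 1)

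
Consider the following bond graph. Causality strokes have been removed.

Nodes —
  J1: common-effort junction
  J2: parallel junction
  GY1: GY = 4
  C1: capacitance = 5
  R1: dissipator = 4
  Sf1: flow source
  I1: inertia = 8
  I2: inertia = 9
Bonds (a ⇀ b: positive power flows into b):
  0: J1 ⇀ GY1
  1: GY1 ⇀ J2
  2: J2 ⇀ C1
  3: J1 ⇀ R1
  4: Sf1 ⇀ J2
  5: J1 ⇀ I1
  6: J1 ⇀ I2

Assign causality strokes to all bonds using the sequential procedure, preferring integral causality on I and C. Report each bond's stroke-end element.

bond 4 stroke→Sf1  (Sf1 (Sf) sets flow on bond)
bond 2 stroke→J2  (prefer integral on C1)
bond 1 stroke→GY1  (0-jn J2 has e-setter on 2)
bond 0 stroke→GY1  (through GY1, causality inverts; strokes same side of GY1)
bond 5 stroke→I1  (I1: I, integral causality)
bond 6 stroke→I2  (I2 integral (f out))
bond 3 stroke→J1  (only one effort-in slot at J1)

β0 stroke→GY1
β1 stroke→GY1
β2 stroke→J2
β3 stroke→J1
β4 stroke→Sf1
β5 stroke→I1
β6 stroke→I2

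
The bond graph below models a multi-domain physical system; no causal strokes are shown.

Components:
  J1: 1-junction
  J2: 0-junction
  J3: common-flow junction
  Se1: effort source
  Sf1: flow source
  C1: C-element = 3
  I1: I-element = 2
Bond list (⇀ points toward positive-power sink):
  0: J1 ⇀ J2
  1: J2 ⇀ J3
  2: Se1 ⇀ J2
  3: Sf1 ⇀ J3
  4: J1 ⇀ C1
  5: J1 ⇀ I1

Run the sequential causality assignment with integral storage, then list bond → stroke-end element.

#2 stroke→J2  (Se1 fixes effort; stroke away)
#3 stroke→Sf1  (Sf1 fixes flow; stroke at Sf1)
#0 stroke→J1  (J2 effort already set via bond 2)
#1 stroke→J3  (0-jn J2 has e-setter on 2)
#4 stroke→J1  (C1 integral (e out))
#5 stroke→I1  (J1 needs exactly one f-in)

β0 stroke→J1
β1 stroke→J3
β2 stroke→J2
β3 stroke→Sf1
β4 stroke→J1
β5 stroke→I1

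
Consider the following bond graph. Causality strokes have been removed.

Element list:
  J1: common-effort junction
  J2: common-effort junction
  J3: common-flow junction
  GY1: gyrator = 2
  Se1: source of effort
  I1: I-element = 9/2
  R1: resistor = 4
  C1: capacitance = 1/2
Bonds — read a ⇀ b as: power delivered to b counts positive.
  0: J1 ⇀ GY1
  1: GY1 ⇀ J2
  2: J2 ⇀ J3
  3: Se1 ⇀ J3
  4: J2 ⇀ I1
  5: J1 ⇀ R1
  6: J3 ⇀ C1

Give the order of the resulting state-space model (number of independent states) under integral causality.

2  (C1, I1 all integral)

#3 stroke→J3  (Se1: effort source, stroke at far end)
#4 stroke→I1  (I1 outputs flow p/I1)
#6 stroke→J3  (C1 outputs effort q/C1)
#2 stroke→J2  (J3 needs exactly one f-in)
#1 stroke→GY1  (0-jn J2 has e-setter on 2)
#0 stroke→GY1  (through GY1, causality inverts; strokes same side of GY1)
#5 stroke→J1  (closing 0-jn rule on J1)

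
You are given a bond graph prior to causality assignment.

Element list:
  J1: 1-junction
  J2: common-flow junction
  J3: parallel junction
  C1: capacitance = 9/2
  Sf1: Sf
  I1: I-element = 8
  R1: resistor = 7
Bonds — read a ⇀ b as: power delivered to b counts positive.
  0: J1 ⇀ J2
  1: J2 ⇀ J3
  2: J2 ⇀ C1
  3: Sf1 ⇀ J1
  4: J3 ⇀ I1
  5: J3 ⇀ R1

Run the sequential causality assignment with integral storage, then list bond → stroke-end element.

bond 0 stroke→J1
bond 1 stroke→J2
bond 2 stroke→J2
bond 3 stroke→Sf1
bond 4 stroke→I1
bond 5 stroke→J3

b3 |Sf1  (source Sf1 imposes f)
b0 |J1  (J1: bond 3 brought flow, rest push out)
b1 |J2  (J2 flow already set via bond 0)
b2 |J2  (J2 flow already set via bond 0)
b4 |I1  (I1 outputs flow p/I1)
b5 |J3  (only one effort-in slot at J3)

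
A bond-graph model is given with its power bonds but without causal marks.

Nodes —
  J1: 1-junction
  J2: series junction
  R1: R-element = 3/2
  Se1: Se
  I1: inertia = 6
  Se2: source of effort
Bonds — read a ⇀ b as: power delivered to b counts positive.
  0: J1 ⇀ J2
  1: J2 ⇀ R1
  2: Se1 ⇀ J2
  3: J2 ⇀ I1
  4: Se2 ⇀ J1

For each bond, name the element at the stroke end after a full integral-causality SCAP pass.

b2 stroke→J2  (Se1 (Se) sets effort on bond)
b4 stroke→J1  (Se2: effort source, stroke at far end)
b0 stroke→J2  (closing 1-jn rule on J1)
b3 stroke→I1  (I1 integral (f out))
b1 stroke→J2  (J2 flow already set via bond 3)

b0 |J2
b1 |J2
b2 |J2
b3 |I1
b4 |J1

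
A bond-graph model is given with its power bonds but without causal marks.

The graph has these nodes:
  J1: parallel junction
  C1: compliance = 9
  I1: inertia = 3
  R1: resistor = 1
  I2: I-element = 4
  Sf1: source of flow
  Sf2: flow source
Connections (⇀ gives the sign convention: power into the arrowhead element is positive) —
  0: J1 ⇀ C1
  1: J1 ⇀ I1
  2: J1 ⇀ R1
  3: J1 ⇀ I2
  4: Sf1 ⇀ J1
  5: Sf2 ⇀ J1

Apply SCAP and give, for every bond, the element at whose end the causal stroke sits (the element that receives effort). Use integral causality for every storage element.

β0 |J1
β1 |I1
β2 |R1
β3 |I2
β4 |Sf1
β5 |Sf2

bond 4 →Sf1  (source Sf1 imposes f)
bond 5 →Sf2  (Sf2: flow source, stroke at near end)
bond 0 →J1  (C1: C, integral causality)
bond 1 →I1  (common-e at J1 fixed by 0)
bond 2 →R1  (J1: bond 0 brought effort, rest push out)
bond 3 →I2  (J1 effort already set via bond 0)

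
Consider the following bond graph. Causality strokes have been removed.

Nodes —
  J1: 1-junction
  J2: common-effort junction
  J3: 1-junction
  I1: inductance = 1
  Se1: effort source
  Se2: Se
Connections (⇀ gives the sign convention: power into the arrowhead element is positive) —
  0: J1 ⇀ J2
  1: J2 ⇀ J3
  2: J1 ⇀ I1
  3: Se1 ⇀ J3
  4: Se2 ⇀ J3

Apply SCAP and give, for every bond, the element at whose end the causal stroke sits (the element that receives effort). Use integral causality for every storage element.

bond 3 →J3  (source Se1 imposes e)
bond 4 →J3  (Se2 (Se) sets effort on bond)
bond 1 →J2  (J3: last free bond brings flow in)
bond 0 →J1  (J2 effort already set via bond 1)
bond 2 →I1  (only one flow-in slot at J1)

β0 |J1
β1 |J2
β2 |I1
β3 |J3
β4 |J3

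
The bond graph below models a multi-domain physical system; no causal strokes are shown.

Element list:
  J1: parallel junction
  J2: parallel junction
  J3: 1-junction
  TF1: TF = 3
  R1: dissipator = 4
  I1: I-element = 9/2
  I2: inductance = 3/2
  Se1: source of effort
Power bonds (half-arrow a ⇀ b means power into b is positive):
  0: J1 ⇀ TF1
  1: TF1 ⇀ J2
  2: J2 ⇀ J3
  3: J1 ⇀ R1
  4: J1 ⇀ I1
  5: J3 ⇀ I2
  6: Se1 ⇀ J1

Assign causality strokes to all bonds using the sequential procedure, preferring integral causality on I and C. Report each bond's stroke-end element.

bond 6 stroke at J1  (Se1 fixes effort; stroke away)
bond 0 stroke at TF1  (0-jn J1 has e-setter on 6)
bond 3 stroke at R1  (J1 effort already set via bond 6)
bond 4 stroke at I1  (J1: bond 6 brought effort, rest push out)
bond 1 stroke at J2  (TF1: transformer flips bond 0)
bond 2 stroke at J3  (0-jn J2 has e-setter on 1)
bond 5 stroke at I2  (J3 needs exactly one f-in)

bond 0 →TF1
bond 1 →J2
bond 2 →J3
bond 3 →R1
bond 4 →I1
bond 5 →I2
bond 6 →J1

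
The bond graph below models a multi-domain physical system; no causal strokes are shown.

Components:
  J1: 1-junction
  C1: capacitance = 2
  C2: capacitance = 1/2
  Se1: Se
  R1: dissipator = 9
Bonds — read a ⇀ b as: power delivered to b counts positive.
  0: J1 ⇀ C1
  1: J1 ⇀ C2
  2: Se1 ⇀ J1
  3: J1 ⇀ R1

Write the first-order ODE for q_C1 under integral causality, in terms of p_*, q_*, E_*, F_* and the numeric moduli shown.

dq_C1/dt = E_Se1/9 - q_C1/18 - 2*q_C2/9

β2 stroke at J1  (Se1 (Se) sets effort on bond)
β0 stroke at J1  (C1: C, integral causality)
β1 stroke at J1  (C2 outputs effort q/C2)
β3 stroke at R1  (J1 needs exactly one f-in)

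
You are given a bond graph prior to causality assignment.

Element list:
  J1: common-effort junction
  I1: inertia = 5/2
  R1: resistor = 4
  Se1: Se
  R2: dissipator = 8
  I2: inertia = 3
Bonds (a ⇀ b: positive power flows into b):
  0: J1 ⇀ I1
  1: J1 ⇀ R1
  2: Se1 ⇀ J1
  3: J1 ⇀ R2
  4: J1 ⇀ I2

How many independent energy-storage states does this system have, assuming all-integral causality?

β2 stroke→J1  (Se1 fixes effort; stroke away)
β0 stroke→I1  (0-jn J1 has e-setter on 2)
β1 stroke→R1  (0-jn J1 has e-setter on 2)
β3 stroke→R2  (0-jn J1 has e-setter on 2)
β4 stroke→I2  (J1: bond 2 brought effort, rest push out)

2  (I1, I2 all integral)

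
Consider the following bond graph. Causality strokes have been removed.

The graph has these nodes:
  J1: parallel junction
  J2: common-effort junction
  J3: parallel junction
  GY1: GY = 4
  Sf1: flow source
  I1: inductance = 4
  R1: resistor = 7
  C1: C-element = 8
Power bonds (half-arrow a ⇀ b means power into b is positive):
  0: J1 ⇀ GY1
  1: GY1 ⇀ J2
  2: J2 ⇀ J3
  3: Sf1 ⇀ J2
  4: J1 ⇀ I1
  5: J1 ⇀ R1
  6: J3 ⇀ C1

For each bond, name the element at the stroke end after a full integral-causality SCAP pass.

b0 →GY1
b1 →GY1
b2 →J2
b3 →Sf1
b4 →I1
b5 →J1
b6 →J3

b3 stroke at Sf1  (Sf1 (Sf) sets flow on bond)
b4 stroke at I1  (I1 outputs flow p/I1)
b6 stroke at J3  (C1 integral (e out))
b2 stroke at J2  (J3 effort already set via bond 6)
b1 stroke at GY1  (J2: bond 2 brought effort, rest push out)
b0 stroke at GY1  (through GY1, causality inverts; strokes same side of GY1)
b5 stroke at J1  (J1 needs exactly one e-in)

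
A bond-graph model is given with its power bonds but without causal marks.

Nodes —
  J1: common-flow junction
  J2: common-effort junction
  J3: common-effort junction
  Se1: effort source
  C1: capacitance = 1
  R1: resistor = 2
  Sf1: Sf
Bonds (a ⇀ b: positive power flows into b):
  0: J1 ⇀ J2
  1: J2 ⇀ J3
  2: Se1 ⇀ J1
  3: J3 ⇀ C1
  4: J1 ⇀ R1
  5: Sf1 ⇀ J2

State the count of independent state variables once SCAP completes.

bond 2 |J1  (Se1 (Se) sets effort on bond)
bond 5 |Sf1  (source Sf1 imposes f)
bond 3 |J3  (C1: C, integral causality)
bond 1 |J2  (common-e at J3 fixed by 3)
bond 0 |J1  (common-e at J2 fixed by 1)
bond 4 |R1  (J1: last free bond brings flow in)

1  (C1 all integral)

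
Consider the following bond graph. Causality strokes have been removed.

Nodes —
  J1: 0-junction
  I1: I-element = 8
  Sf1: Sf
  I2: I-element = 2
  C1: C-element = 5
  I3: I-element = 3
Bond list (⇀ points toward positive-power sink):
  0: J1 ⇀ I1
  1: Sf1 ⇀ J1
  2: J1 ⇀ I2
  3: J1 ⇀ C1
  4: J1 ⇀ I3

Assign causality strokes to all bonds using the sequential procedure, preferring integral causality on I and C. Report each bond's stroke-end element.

bond 1 stroke at Sf1  (source Sf1 imposes f)
bond 0 stroke at I1  (prefer integral on I1)
bond 2 stroke at I2  (I2 integral (f out))
bond 3 stroke at J1  (C1: C, integral causality)
bond 4 stroke at I3  (J1 effort already set via bond 3)

#0 |I1
#1 |Sf1
#2 |I2
#3 |J1
#4 |I3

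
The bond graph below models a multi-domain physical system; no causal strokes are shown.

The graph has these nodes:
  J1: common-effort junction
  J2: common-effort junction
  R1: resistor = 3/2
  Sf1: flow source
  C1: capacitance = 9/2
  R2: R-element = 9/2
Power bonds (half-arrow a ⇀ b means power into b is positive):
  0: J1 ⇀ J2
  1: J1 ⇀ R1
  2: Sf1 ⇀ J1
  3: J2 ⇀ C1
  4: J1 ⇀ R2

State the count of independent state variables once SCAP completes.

β2 stroke→Sf1  (Sf1 fixes flow; stroke at Sf1)
β3 stroke→J2  (C1 outputs effort q/C1)
β0 stroke→J1  (J2: bond 3 brought effort, rest push out)
β1 stroke→R1  (J1: bond 0 brought effort, rest push out)
β4 stroke→R2  (J1: bond 0 brought effort, rest push out)

1  (C1 all integral)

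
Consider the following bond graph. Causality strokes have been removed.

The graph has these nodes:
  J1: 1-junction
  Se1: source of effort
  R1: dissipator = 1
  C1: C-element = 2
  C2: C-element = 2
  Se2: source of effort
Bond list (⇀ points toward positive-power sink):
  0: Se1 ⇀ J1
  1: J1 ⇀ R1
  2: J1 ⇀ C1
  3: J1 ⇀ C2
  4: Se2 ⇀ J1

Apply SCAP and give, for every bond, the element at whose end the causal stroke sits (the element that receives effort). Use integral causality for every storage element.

#0 stroke at J1  (Se1 fixes effort; stroke away)
#4 stroke at J1  (Se2: effort source, stroke at far end)
#2 stroke at J1  (prefer integral on C1)
#3 stroke at J1  (C2: C, integral causality)
#1 stroke at R1  (closing 1-jn rule on J1)

β0 stroke at J1
β1 stroke at R1
β2 stroke at J1
β3 stroke at J1
β4 stroke at J1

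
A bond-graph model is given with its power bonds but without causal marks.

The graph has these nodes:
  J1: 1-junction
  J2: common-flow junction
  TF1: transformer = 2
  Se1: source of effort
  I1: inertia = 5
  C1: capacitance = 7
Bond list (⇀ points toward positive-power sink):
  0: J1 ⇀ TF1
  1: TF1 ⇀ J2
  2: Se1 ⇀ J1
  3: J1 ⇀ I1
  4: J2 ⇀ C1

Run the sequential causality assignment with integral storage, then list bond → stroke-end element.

b2 stroke→J1  (source Se1 imposes e)
b3 stroke→I1  (I1: I, integral causality)
b0 stroke→J1  (1-jn J1 has f-setter on 3)
b1 stroke→TF1  (through TF1, causality passes straight; one stroke at TF1)
b4 stroke→J2  (common-f at J2 fixed by 1)

b0 |J1
b1 |TF1
b2 |J1
b3 |I1
b4 |J2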